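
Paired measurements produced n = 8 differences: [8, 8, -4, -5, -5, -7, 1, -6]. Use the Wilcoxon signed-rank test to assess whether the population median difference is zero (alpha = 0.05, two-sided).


Step 1: Drop any zero differences (none here) and take |d_i|.
|d| = [8, 8, 4, 5, 5, 7, 1, 6]
Step 2: Midrank |d_i| (ties get averaged ranks).
ranks: |8|->7.5, |8|->7.5, |4|->2, |5|->3.5, |5|->3.5, |7|->6, |1|->1, |6|->5
Step 3: Attach original signs; sum ranks with positive sign and with negative sign.
W+ = 7.5 + 7.5 + 1 = 16
W- = 2 + 3.5 + 3.5 + 6 + 5 = 20
(Check: W+ + W- = 36 should equal n(n+1)/2 = 36.)
Step 4: Test statistic W = min(W+, W-) = 16.
Step 5: Ties in |d|, so use the tie-corrected normal approximation.
        E[W] = n(n+1)/4 = 8*9/4 = 18.
        Tie groups: |d|=5 (t=2), |d|=8 (t=2); sum(t^3 - t) = 12.
        Var[W] = n(n+1)(2n+1)/24 - sum(t^3-t)/48 = 1224/24 - 12/48 = 50.75.
        z = (W - E[W]) / sqrt(Var[W]) = (16 - 18) / 7.1239 = -0.2807.
        Two-sided p = 2*Phi(z) = 0.778906.
Step 6: alpha = 0.05. fail to reject H0.

W+ = 16, W- = 20, W = min = 16, p = 0.778906, fail to reject H0.


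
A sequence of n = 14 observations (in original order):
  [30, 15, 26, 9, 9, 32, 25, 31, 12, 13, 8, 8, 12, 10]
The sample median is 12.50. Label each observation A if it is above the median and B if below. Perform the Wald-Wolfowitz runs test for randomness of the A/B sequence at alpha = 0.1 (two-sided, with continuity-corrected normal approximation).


Step 1: Compute median = 12.50; label A = above, B = below.
Labels in order: AAABBAAABABBBB  (n_A = 7, n_B = 7)
Step 2: Count runs R = 6.
Step 3: Under H0 (random ordering), E[R] = 2*n_A*n_B/(n_A+n_B) + 1 = 2*7*7/14 + 1 = 8.0000.
        Var[R] = 2*n_A*n_B*(2*n_A*n_B - n_A - n_B) / ((n_A+n_B)^2 * (n_A+n_B-1)) = 8232/2548 = 3.2308.
        SD[R] = 1.7974.
Step 4: Continuity-corrected z = (R + 0.5 - E[R]) / SD[R] = (6 + 0.5 - 8.0000) / 1.7974 = -0.8345.
Step 5: Two-sided p-value via normal approximation = 2*(1 - Phi(|z|)) = 0.403986.
Step 6: alpha = 0.1. fail to reject H0.

R = 6, z = -0.8345, p = 0.403986, fail to reject H0.


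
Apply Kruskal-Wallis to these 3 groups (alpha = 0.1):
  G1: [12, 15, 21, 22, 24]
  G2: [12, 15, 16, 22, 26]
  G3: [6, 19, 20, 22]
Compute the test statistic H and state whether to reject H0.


Step 1: Combine all N = 14 observations and assign midranks.
sorted (value, group, rank): (6,G3,1), (12,G1,2.5), (12,G2,2.5), (15,G1,4.5), (15,G2,4.5), (16,G2,6), (19,G3,7), (20,G3,8), (21,G1,9), (22,G1,11), (22,G2,11), (22,G3,11), (24,G1,13), (26,G2,14)
Step 2: Sum ranks within each group.
R_1 = 40 (n_1 = 5)
R_2 = 38 (n_2 = 5)
R_3 = 27 (n_3 = 4)
Step 3: H = 12/(N(N+1)) * sum(R_i^2/n_i) - 3(N+1)
     = 12/(14*15) * (40^2/5 + 38^2/5 + 27^2/4) - 3*15
     = 0.057143 * 791.05 - 45
     = 0.202857.
Step 4: Ties present; correction factor C = 1 - 36/(14^3 - 14) = 0.986813. Corrected H = 0.202857 / 0.986813 = 0.205568.
Step 5: Under H0, H ~ chi^2(2); p-value = 0.902322.
Step 6: alpha = 0.1. fail to reject H0.

H = 0.2056, df = 2, p = 0.902322, fail to reject H0.


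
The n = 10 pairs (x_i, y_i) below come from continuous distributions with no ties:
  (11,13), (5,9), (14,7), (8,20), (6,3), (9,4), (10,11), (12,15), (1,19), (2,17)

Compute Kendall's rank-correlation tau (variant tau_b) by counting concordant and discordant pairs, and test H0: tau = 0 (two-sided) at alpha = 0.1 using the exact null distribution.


Step 1: Enumerate the 45 unordered pairs (i,j) with i<j and classify each by sign(x_j-x_i) * sign(y_j-y_i).
  (1,2):dx=-6,dy=-4->C; (1,3):dx=+3,dy=-6->D; (1,4):dx=-3,dy=+7->D; (1,5):dx=-5,dy=-10->C
  (1,6):dx=-2,dy=-9->C; (1,7):dx=-1,dy=-2->C; (1,8):dx=+1,dy=+2->C; (1,9):dx=-10,dy=+6->D
  (1,10):dx=-9,dy=+4->D; (2,3):dx=+9,dy=-2->D; (2,4):dx=+3,dy=+11->C; (2,5):dx=+1,dy=-6->D
  (2,6):dx=+4,dy=-5->D; (2,7):dx=+5,dy=+2->C; (2,8):dx=+7,dy=+6->C; (2,9):dx=-4,dy=+10->D
  (2,10):dx=-3,dy=+8->D; (3,4):dx=-6,dy=+13->D; (3,5):dx=-8,dy=-4->C; (3,6):dx=-5,dy=-3->C
  (3,7):dx=-4,dy=+4->D; (3,8):dx=-2,dy=+8->D; (3,9):dx=-13,dy=+12->D; (3,10):dx=-12,dy=+10->D
  (4,5):dx=-2,dy=-17->C; (4,6):dx=+1,dy=-16->D; (4,7):dx=+2,dy=-9->D; (4,8):dx=+4,dy=-5->D
  (4,9):dx=-7,dy=-1->C; (4,10):dx=-6,dy=-3->C; (5,6):dx=+3,dy=+1->C; (5,7):dx=+4,dy=+8->C
  (5,8):dx=+6,dy=+12->C; (5,9):dx=-5,dy=+16->D; (5,10):dx=-4,dy=+14->D; (6,7):dx=+1,dy=+7->C
  (6,8):dx=+3,dy=+11->C; (6,9):dx=-8,dy=+15->D; (6,10):dx=-7,dy=+13->D; (7,8):dx=+2,dy=+4->C
  (7,9):dx=-9,dy=+8->D; (7,10):dx=-8,dy=+6->D; (8,9):dx=-11,dy=+4->D; (8,10):dx=-10,dy=+2->D
  (9,10):dx=+1,dy=-2->D
Step 2: C = 19, D = 26, total pairs = 45.
Step 3: tau = (C - D)/(n(n-1)/2) = (19 - 26)/45 = -0.155556.
Step 4: Exact two-sided p-value (enumerate n! = 3628800 permutations of y under H0): p = 0.600654.
Step 5: alpha = 0.1. fail to reject H0.

tau_b = -0.1556 (C=19, D=26), p = 0.600654, fail to reject H0.


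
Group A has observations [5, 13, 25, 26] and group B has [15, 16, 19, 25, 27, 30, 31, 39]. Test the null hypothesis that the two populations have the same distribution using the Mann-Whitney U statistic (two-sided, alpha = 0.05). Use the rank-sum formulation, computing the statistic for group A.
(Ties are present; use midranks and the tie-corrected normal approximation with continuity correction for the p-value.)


Step 1: Combine and sort all 12 observations; assign midranks.
sorted (value, group): (5,X), (13,X), (15,Y), (16,Y), (19,Y), (25,X), (25,Y), (26,X), (27,Y), (30,Y), (31,Y), (39,Y)
ranks: 5->1, 13->2, 15->3, 16->4, 19->5, 25->6.5, 25->6.5, 26->8, 27->9, 30->10, 31->11, 39->12
Step 2: Rank sum for X: R1 = 1 + 2 + 6.5 + 8 = 17.5.
Step 3: U_X = R1 - n1(n1+1)/2 = 17.5 - 4*5/2 = 17.5 - 10 = 7.5.
       U_Y = n1*n2 - U_X = 32 - 7.5 = 24.5.
Step 4: Ties are present, so use the tie-corrected normal approximation (with continuity correction) for the p-value.
Step 5: p-value = 0.173478; compare to alpha = 0.05. fail to reject H0.

U_X = 7.5, p = 0.173478, fail to reject H0 at alpha = 0.05.


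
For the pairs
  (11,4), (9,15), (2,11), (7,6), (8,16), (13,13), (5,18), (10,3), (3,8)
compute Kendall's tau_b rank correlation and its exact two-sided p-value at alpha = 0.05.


Step 1: Enumerate the 36 unordered pairs (i,j) with i<j and classify each by sign(x_j-x_i) * sign(y_j-y_i).
  (1,2):dx=-2,dy=+11->D; (1,3):dx=-9,dy=+7->D; (1,4):dx=-4,dy=+2->D; (1,5):dx=-3,dy=+12->D
  (1,6):dx=+2,dy=+9->C; (1,7):dx=-6,dy=+14->D; (1,8):dx=-1,dy=-1->C; (1,9):dx=-8,dy=+4->D
  (2,3):dx=-7,dy=-4->C; (2,4):dx=-2,dy=-9->C; (2,5):dx=-1,dy=+1->D; (2,6):dx=+4,dy=-2->D
  (2,7):dx=-4,dy=+3->D; (2,8):dx=+1,dy=-12->D; (2,9):dx=-6,dy=-7->C; (3,4):dx=+5,dy=-5->D
  (3,5):dx=+6,dy=+5->C; (3,6):dx=+11,dy=+2->C; (3,7):dx=+3,dy=+7->C; (3,8):dx=+8,dy=-8->D
  (3,9):dx=+1,dy=-3->D; (4,5):dx=+1,dy=+10->C; (4,6):dx=+6,dy=+7->C; (4,7):dx=-2,dy=+12->D
  (4,8):dx=+3,dy=-3->D; (4,9):dx=-4,dy=+2->D; (5,6):dx=+5,dy=-3->D; (5,7):dx=-3,dy=+2->D
  (5,8):dx=+2,dy=-13->D; (5,9):dx=-5,dy=-8->C; (6,7):dx=-8,dy=+5->D; (6,8):dx=-3,dy=-10->C
  (6,9):dx=-10,dy=-5->C; (7,8):dx=+5,dy=-15->D; (7,9):dx=-2,dy=-10->C; (8,9):dx=-7,dy=+5->D
Step 2: C = 14, D = 22, total pairs = 36.
Step 3: tau = (C - D)/(n(n-1)/2) = (14 - 22)/36 = -0.222222.
Step 4: Exact two-sided p-value (enumerate n! = 362880 permutations of y under H0): p = 0.476709.
Step 5: alpha = 0.05. fail to reject H0.

tau_b = -0.2222 (C=14, D=22), p = 0.476709, fail to reject H0.


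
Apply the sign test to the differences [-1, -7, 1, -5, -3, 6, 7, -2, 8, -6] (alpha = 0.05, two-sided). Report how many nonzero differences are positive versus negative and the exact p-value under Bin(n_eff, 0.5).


Step 1: Discard zero differences. Original n = 10; n_eff = number of nonzero differences = 10.
Nonzero differences (with sign): -1, -7, +1, -5, -3, +6, +7, -2, +8, -6
Step 2: Count signs: positive = 4, negative = 6.
Step 3: Under H0: P(positive) = 0.5, so the number of positives S ~ Bin(10, 0.5).
Step 4: Two-sided exact p-value = sum of Bin(10,0.5) probabilities at or below the observed probability = 0.753906.
Step 5: alpha = 0.05. fail to reject H0.

n_eff = 10, pos = 4, neg = 6, p = 0.753906, fail to reject H0.


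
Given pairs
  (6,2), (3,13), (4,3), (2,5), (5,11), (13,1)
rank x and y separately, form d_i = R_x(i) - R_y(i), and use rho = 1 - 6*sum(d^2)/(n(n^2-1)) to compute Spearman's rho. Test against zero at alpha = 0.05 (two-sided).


Step 1: Rank x and y separately (midranks; no ties here).
rank(x): 6->5, 3->2, 4->3, 2->1, 5->4, 13->6
rank(y): 2->2, 13->6, 3->3, 5->4, 11->5, 1->1
Step 2: d_i = R_x(i) - R_y(i); compute d_i^2.
  (5-2)^2=9, (2-6)^2=16, (3-3)^2=0, (1-4)^2=9, (4-5)^2=1, (6-1)^2=25
sum(d^2) = 60.
Step 3: rho = 1 - 6*60 / (6*(6^2 - 1)) = 1 - 360/210 = -0.714286.
Step 4: Under H0, t = rho * sqrt((n-2)/(1-rho^2)) = -2.0412 ~ t(4).
Step 5: Two-sided p-value from the t-distribution with 4 df = 0.110787.
Step 6: alpha = 0.05. fail to reject H0.

rho = -0.7143, p = 0.110787, fail to reject H0 at alpha = 0.05.


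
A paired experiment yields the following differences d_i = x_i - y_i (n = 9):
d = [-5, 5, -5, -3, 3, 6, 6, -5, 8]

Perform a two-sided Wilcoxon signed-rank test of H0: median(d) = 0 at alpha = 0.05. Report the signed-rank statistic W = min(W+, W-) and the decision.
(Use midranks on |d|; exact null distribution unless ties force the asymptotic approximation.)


Step 1: Drop any zero differences (none here) and take |d_i|.
|d| = [5, 5, 5, 3, 3, 6, 6, 5, 8]
Step 2: Midrank |d_i| (ties get averaged ranks).
ranks: |5|->4.5, |5|->4.5, |5|->4.5, |3|->1.5, |3|->1.5, |6|->7.5, |6|->7.5, |5|->4.5, |8|->9
Step 3: Attach original signs; sum ranks with positive sign and with negative sign.
W+ = 4.5 + 1.5 + 7.5 + 7.5 + 9 = 30
W- = 4.5 + 4.5 + 1.5 + 4.5 = 15
(Check: W+ + W- = 45 should equal n(n+1)/2 = 45.)
Step 4: Test statistic W = min(W+, W-) = 15.
Step 5: Ties in |d|, so use the tie-corrected normal approximation.
        E[W] = n(n+1)/4 = 9*10/4 = 22.5.
        Tie groups: |d|=3 (t=2), |d|=5 (t=4), |d|=6 (t=2); sum(t^3 - t) = 72.
        Var[W] = n(n+1)(2n+1)/24 - sum(t^3-t)/48 = 1710/24 - 72/48 = 69.75.
        z = (W - E[W]) / sqrt(Var[W]) = (15 - 22.5) / 8.3516 = -0.8980.
        Two-sided p = 2*Phi(z) = 0.369171.
Step 6: alpha = 0.05. fail to reject H0.

W+ = 30, W- = 15, W = min = 15, p = 0.369171, fail to reject H0.


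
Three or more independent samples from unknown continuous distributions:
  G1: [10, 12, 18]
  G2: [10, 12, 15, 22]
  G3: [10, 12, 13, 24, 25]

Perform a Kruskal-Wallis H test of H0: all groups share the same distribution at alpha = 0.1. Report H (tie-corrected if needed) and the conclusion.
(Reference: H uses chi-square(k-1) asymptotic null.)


Step 1: Combine all N = 12 observations and assign midranks.
sorted (value, group, rank): (10,G1,2), (10,G2,2), (10,G3,2), (12,G1,5), (12,G2,5), (12,G3,5), (13,G3,7), (15,G2,8), (18,G1,9), (22,G2,10), (24,G3,11), (25,G3,12)
Step 2: Sum ranks within each group.
R_1 = 16 (n_1 = 3)
R_2 = 25 (n_2 = 4)
R_3 = 37 (n_3 = 5)
Step 3: H = 12/(N(N+1)) * sum(R_i^2/n_i) - 3(N+1)
     = 12/(12*13) * (16^2/3 + 25^2/4 + 37^2/5) - 3*13
     = 0.076923 * 515.383 - 39
     = 0.644872.
Step 4: Ties present; correction factor C = 1 - 48/(12^3 - 12) = 0.972028. Corrected H = 0.644872 / 0.972028 = 0.663429.
Step 5: Under H0, H ~ chi^2(2); p-value = 0.717692.
Step 6: alpha = 0.1. fail to reject H0.

H = 0.6634, df = 2, p = 0.717692, fail to reject H0.


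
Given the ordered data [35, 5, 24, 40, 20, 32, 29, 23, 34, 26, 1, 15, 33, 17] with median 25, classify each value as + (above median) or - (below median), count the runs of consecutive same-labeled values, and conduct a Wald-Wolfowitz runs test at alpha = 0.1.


Step 1: Compute median = 25; label A = above, B = below.
Labels in order: ABBABAABAABBAB  (n_A = 7, n_B = 7)
Step 2: Count runs R = 10.
Step 3: Under H0 (random ordering), E[R] = 2*n_A*n_B/(n_A+n_B) + 1 = 2*7*7/14 + 1 = 8.0000.
        Var[R] = 2*n_A*n_B*(2*n_A*n_B - n_A - n_B) / ((n_A+n_B)^2 * (n_A+n_B-1)) = 8232/2548 = 3.2308.
        SD[R] = 1.7974.
Step 4: Continuity-corrected z = (R - 0.5 - E[R]) / SD[R] = (10 - 0.5 - 8.0000) / 1.7974 = 0.8345.
Step 5: Two-sided p-value via normal approximation = 2*(1 - Phi(|z|)) = 0.403986.
Step 6: alpha = 0.1. fail to reject H0.

R = 10, z = 0.8345, p = 0.403986, fail to reject H0.


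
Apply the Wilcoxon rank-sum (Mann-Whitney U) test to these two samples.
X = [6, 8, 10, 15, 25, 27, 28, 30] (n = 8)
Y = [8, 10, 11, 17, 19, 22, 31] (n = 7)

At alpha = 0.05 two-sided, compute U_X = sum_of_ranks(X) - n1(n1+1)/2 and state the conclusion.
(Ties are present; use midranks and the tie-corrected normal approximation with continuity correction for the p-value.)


Step 1: Combine and sort all 15 observations; assign midranks.
sorted (value, group): (6,X), (8,X), (8,Y), (10,X), (10,Y), (11,Y), (15,X), (17,Y), (19,Y), (22,Y), (25,X), (27,X), (28,X), (30,X), (31,Y)
ranks: 6->1, 8->2.5, 8->2.5, 10->4.5, 10->4.5, 11->6, 15->7, 17->8, 19->9, 22->10, 25->11, 27->12, 28->13, 30->14, 31->15
Step 2: Rank sum for X: R1 = 1 + 2.5 + 4.5 + 7 + 11 + 12 + 13 + 14 = 65.
Step 3: U_X = R1 - n1(n1+1)/2 = 65 - 8*9/2 = 65 - 36 = 29.
       U_Y = n1*n2 - U_X = 56 - 29 = 27.
Step 4: Ties are present, so use the tie-corrected normal approximation (with continuity correction) for the p-value.
Step 5: p-value = 0.953775; compare to alpha = 0.05. fail to reject H0.

U_X = 29, p = 0.953775, fail to reject H0 at alpha = 0.05.


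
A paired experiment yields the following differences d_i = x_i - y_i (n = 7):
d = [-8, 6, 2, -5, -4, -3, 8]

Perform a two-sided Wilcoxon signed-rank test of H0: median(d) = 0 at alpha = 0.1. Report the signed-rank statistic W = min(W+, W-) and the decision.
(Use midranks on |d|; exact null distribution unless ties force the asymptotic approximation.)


Step 1: Drop any zero differences (none here) and take |d_i|.
|d| = [8, 6, 2, 5, 4, 3, 8]
Step 2: Midrank |d_i| (ties get averaged ranks).
ranks: |8|->6.5, |6|->5, |2|->1, |5|->4, |4|->3, |3|->2, |8|->6.5
Step 3: Attach original signs; sum ranks with positive sign and with negative sign.
W+ = 5 + 1 + 6.5 = 12.5
W- = 6.5 + 4 + 3 + 2 = 15.5
(Check: W+ + W- = 28 should equal n(n+1)/2 = 28.)
Step 4: Test statistic W = min(W+, W-) = 12.5.
Step 5: Ties in |d|, so use the tie-corrected normal approximation.
        E[W] = n(n+1)/4 = 7*8/4 = 14.
        Tie groups: |d|=8 (t=2); sum(t^3 - t) = 6.
        Var[W] = n(n+1)(2n+1)/24 - sum(t^3-t)/48 = 840/24 - 6/48 = 34.875.
        z = (W - E[W]) / sqrt(Var[W]) = (12.5 - 14) / 5.9055 = -0.2540.
        Two-sided p = 2*Phi(z) = 0.799495.
Step 6: alpha = 0.1. fail to reject H0.

W+ = 12.5, W- = 15.5, W = min = 12.5, p = 0.799495, fail to reject H0.


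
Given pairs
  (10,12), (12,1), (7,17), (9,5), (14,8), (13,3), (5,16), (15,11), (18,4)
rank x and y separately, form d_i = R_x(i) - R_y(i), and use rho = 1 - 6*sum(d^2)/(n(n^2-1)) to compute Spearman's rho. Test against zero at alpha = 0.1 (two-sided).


Step 1: Rank x and y separately (midranks; no ties here).
rank(x): 10->4, 12->5, 7->2, 9->3, 14->7, 13->6, 5->1, 15->8, 18->9
rank(y): 12->7, 1->1, 17->9, 5->4, 8->5, 3->2, 16->8, 11->6, 4->3
Step 2: d_i = R_x(i) - R_y(i); compute d_i^2.
  (4-7)^2=9, (5-1)^2=16, (2-9)^2=49, (3-4)^2=1, (7-5)^2=4, (6-2)^2=16, (1-8)^2=49, (8-6)^2=4, (9-3)^2=36
sum(d^2) = 184.
Step 3: rho = 1 - 6*184 / (9*(9^2 - 1)) = 1 - 1104/720 = -0.533333.
Step 4: Under H0, t = rho * sqrt((n-2)/(1-rho^2)) = -1.6681 ~ t(7).
Step 5: Two-sided p-value from the t-distribution with 7 df = 0.139227.
Step 6: alpha = 0.1. fail to reject H0.

rho = -0.5333, p = 0.139227, fail to reject H0 at alpha = 0.1.


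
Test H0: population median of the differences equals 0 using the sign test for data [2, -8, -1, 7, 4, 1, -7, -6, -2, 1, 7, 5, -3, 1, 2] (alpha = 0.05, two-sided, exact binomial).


Step 1: Discard zero differences. Original n = 15; n_eff = number of nonzero differences = 15.
Nonzero differences (with sign): +2, -8, -1, +7, +4, +1, -7, -6, -2, +1, +7, +5, -3, +1, +2
Step 2: Count signs: positive = 9, negative = 6.
Step 3: Under H0: P(positive) = 0.5, so the number of positives S ~ Bin(15, 0.5).
Step 4: Two-sided exact p-value = sum of Bin(15,0.5) probabilities at or below the observed probability = 0.607239.
Step 5: alpha = 0.05. fail to reject H0.

n_eff = 15, pos = 9, neg = 6, p = 0.607239, fail to reject H0.


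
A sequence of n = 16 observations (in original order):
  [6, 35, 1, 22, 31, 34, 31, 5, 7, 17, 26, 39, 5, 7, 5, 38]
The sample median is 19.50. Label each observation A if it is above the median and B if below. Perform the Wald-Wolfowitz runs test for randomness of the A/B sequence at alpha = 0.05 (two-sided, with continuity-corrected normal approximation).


Step 1: Compute median = 19.50; label A = above, B = below.
Labels in order: BABAAAABBBAABBBA  (n_A = 8, n_B = 8)
Step 2: Count runs R = 8.
Step 3: Under H0 (random ordering), E[R] = 2*n_A*n_B/(n_A+n_B) + 1 = 2*8*8/16 + 1 = 9.0000.
        Var[R] = 2*n_A*n_B*(2*n_A*n_B - n_A - n_B) / ((n_A+n_B)^2 * (n_A+n_B-1)) = 14336/3840 = 3.7333.
        SD[R] = 1.9322.
Step 4: Continuity-corrected z = (R + 0.5 - E[R]) / SD[R] = (8 + 0.5 - 9.0000) / 1.9322 = -0.2588.
Step 5: Two-sided p-value via normal approximation = 2*(1 - Phi(|z|)) = 0.795809.
Step 6: alpha = 0.05. fail to reject H0.

R = 8, z = -0.2588, p = 0.795809, fail to reject H0.


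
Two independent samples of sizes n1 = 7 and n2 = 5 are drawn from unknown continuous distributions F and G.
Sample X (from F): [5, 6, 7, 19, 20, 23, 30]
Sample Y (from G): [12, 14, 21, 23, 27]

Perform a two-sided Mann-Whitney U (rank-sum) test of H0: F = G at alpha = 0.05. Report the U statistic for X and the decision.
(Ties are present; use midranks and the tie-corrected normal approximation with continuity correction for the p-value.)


Step 1: Combine and sort all 12 observations; assign midranks.
sorted (value, group): (5,X), (6,X), (7,X), (12,Y), (14,Y), (19,X), (20,X), (21,Y), (23,X), (23,Y), (27,Y), (30,X)
ranks: 5->1, 6->2, 7->3, 12->4, 14->5, 19->6, 20->7, 21->8, 23->9.5, 23->9.5, 27->11, 30->12
Step 2: Rank sum for X: R1 = 1 + 2 + 3 + 6 + 7 + 9.5 + 12 = 40.5.
Step 3: U_X = R1 - n1(n1+1)/2 = 40.5 - 7*8/2 = 40.5 - 28 = 12.5.
       U_Y = n1*n2 - U_X = 35 - 12.5 = 22.5.
Step 4: Ties are present, so use the tie-corrected normal approximation (with continuity correction) for the p-value.
Step 5: p-value = 0.464120; compare to alpha = 0.05. fail to reject H0.

U_X = 12.5, p = 0.464120, fail to reject H0 at alpha = 0.05.


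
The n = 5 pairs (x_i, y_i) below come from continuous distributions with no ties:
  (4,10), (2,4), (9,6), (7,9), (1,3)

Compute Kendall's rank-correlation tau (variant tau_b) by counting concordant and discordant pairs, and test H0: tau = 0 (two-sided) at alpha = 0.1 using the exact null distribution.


Step 1: Enumerate the 10 unordered pairs (i,j) with i<j and classify each by sign(x_j-x_i) * sign(y_j-y_i).
  (1,2):dx=-2,dy=-6->C; (1,3):dx=+5,dy=-4->D; (1,4):dx=+3,dy=-1->D; (1,5):dx=-3,dy=-7->C
  (2,3):dx=+7,dy=+2->C; (2,4):dx=+5,dy=+5->C; (2,5):dx=-1,dy=-1->C; (3,4):dx=-2,dy=+3->D
  (3,5):dx=-8,dy=-3->C; (4,5):dx=-6,dy=-6->C
Step 2: C = 7, D = 3, total pairs = 10.
Step 3: tau = (C - D)/(n(n-1)/2) = (7 - 3)/10 = 0.400000.
Step 4: Exact two-sided p-value (enumerate n! = 120 permutations of y under H0): p = 0.483333.
Step 5: alpha = 0.1. fail to reject H0.

tau_b = 0.4000 (C=7, D=3), p = 0.483333, fail to reject H0.


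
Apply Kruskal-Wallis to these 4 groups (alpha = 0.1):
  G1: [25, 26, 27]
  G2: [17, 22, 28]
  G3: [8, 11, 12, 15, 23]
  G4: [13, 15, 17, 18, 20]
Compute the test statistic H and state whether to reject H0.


Step 1: Combine all N = 16 observations and assign midranks.
sorted (value, group, rank): (8,G3,1), (11,G3,2), (12,G3,3), (13,G4,4), (15,G3,5.5), (15,G4,5.5), (17,G2,7.5), (17,G4,7.5), (18,G4,9), (20,G4,10), (22,G2,11), (23,G3,12), (25,G1,13), (26,G1,14), (27,G1,15), (28,G2,16)
Step 2: Sum ranks within each group.
R_1 = 42 (n_1 = 3)
R_2 = 34.5 (n_2 = 3)
R_3 = 23.5 (n_3 = 5)
R_4 = 36 (n_4 = 5)
Step 3: H = 12/(N(N+1)) * sum(R_i^2/n_i) - 3(N+1)
     = 12/(16*17) * (42^2/3 + 34.5^2/3 + 23.5^2/5 + 36^2/5) - 3*17
     = 0.044118 * 1354.4 - 51
     = 8.752941.
Step 4: Ties present; correction factor C = 1 - 12/(16^3 - 16) = 0.997059. Corrected H = 8.752941 / 0.997059 = 8.778761.
Step 5: Under H0, H ~ chi^2(3); p-value = 0.032382.
Step 6: alpha = 0.1. reject H0.

H = 8.7788, df = 3, p = 0.032382, reject H0.


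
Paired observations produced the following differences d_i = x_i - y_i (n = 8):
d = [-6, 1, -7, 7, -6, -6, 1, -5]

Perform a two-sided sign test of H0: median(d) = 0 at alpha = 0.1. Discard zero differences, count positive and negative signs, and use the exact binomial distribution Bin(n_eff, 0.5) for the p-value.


Step 1: Discard zero differences. Original n = 8; n_eff = number of nonzero differences = 8.
Nonzero differences (with sign): -6, +1, -7, +7, -6, -6, +1, -5
Step 2: Count signs: positive = 3, negative = 5.
Step 3: Under H0: P(positive) = 0.5, so the number of positives S ~ Bin(8, 0.5).
Step 4: Two-sided exact p-value = sum of Bin(8,0.5) probabilities at or below the observed probability = 0.726562.
Step 5: alpha = 0.1. fail to reject H0.

n_eff = 8, pos = 3, neg = 5, p = 0.726562, fail to reject H0.


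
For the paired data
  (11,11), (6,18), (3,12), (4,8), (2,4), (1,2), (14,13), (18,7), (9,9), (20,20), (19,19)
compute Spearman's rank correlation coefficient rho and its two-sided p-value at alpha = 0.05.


Step 1: Rank x and y separately (midranks; no ties here).
rank(x): 11->7, 6->5, 3->3, 4->4, 2->2, 1->1, 14->8, 18->9, 9->6, 20->11, 19->10
rank(y): 11->6, 18->9, 12->7, 8->4, 4->2, 2->1, 13->8, 7->3, 9->5, 20->11, 19->10
Step 2: d_i = R_x(i) - R_y(i); compute d_i^2.
  (7-6)^2=1, (5-9)^2=16, (3-7)^2=16, (4-4)^2=0, (2-2)^2=0, (1-1)^2=0, (8-8)^2=0, (9-3)^2=36, (6-5)^2=1, (11-11)^2=0, (10-10)^2=0
sum(d^2) = 70.
Step 3: rho = 1 - 6*70 / (11*(11^2 - 1)) = 1 - 420/1320 = 0.681818.
Step 4: Under H0, t = rho * sqrt((n-2)/(1-rho^2)) = 2.7962 ~ t(9).
Step 5: Two-sided p-value from the t-distribution with 9 df = 0.020843.
Step 6: alpha = 0.05. reject H0.

rho = 0.6818, p = 0.020843, reject H0 at alpha = 0.05.


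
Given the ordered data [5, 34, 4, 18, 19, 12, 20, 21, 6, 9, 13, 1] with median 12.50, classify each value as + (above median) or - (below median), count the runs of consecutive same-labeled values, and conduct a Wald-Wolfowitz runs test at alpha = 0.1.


Step 1: Compute median = 12.50; label A = above, B = below.
Labels in order: BABAABAABBAB  (n_A = 6, n_B = 6)
Step 2: Count runs R = 9.
Step 3: Under H0 (random ordering), E[R] = 2*n_A*n_B/(n_A+n_B) + 1 = 2*6*6/12 + 1 = 7.0000.
        Var[R] = 2*n_A*n_B*(2*n_A*n_B - n_A - n_B) / ((n_A+n_B)^2 * (n_A+n_B-1)) = 4320/1584 = 2.7273.
        SD[R] = 1.6514.
Step 4: Continuity-corrected z = (R - 0.5 - E[R]) / SD[R] = (9 - 0.5 - 7.0000) / 1.6514 = 0.9083.
Step 5: Two-sided p-value via normal approximation = 2*(1 - Phi(|z|)) = 0.363722.
Step 6: alpha = 0.1. fail to reject H0.

R = 9, z = 0.9083, p = 0.363722, fail to reject H0.


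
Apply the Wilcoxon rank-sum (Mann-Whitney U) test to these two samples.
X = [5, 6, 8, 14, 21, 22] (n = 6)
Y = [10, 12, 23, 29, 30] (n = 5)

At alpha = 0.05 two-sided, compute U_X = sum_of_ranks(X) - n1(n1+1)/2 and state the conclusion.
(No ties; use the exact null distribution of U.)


Step 1: Combine and sort all 11 observations; assign midranks.
sorted (value, group): (5,X), (6,X), (8,X), (10,Y), (12,Y), (14,X), (21,X), (22,X), (23,Y), (29,Y), (30,Y)
ranks: 5->1, 6->2, 8->3, 10->4, 12->5, 14->6, 21->7, 22->8, 23->9, 29->10, 30->11
Step 2: Rank sum for X: R1 = 1 + 2 + 3 + 6 + 7 + 8 = 27.
Step 3: U_X = R1 - n1(n1+1)/2 = 27 - 6*7/2 = 27 - 21 = 6.
       U_Y = n1*n2 - U_X = 30 - 6 = 24.
Step 4: No ties, so the exact null distribution of U (based on enumerating the C(11,6) = 462 equally likely rank assignments) gives the two-sided p-value.
Step 5: p-value = 0.125541; compare to alpha = 0.05. fail to reject H0.

U_X = 6, p = 0.125541, fail to reject H0 at alpha = 0.05.


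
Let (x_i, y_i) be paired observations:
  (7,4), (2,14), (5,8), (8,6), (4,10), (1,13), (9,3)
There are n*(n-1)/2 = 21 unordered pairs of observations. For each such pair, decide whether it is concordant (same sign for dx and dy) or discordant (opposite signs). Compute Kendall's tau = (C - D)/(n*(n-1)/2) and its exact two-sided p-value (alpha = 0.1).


Step 1: Enumerate the 21 unordered pairs (i,j) with i<j and classify each by sign(x_j-x_i) * sign(y_j-y_i).
  (1,2):dx=-5,dy=+10->D; (1,3):dx=-2,dy=+4->D; (1,4):dx=+1,dy=+2->C; (1,5):dx=-3,dy=+6->D
  (1,6):dx=-6,dy=+9->D; (1,7):dx=+2,dy=-1->D; (2,3):dx=+3,dy=-6->D; (2,4):dx=+6,dy=-8->D
  (2,5):dx=+2,dy=-4->D; (2,6):dx=-1,dy=-1->C; (2,7):dx=+7,dy=-11->D; (3,4):dx=+3,dy=-2->D
  (3,5):dx=-1,dy=+2->D; (3,6):dx=-4,dy=+5->D; (3,7):dx=+4,dy=-5->D; (4,5):dx=-4,dy=+4->D
  (4,6):dx=-7,dy=+7->D; (4,7):dx=+1,dy=-3->D; (5,6):dx=-3,dy=+3->D; (5,7):dx=+5,dy=-7->D
  (6,7):dx=+8,dy=-10->D
Step 2: C = 2, D = 19, total pairs = 21.
Step 3: tau = (C - D)/(n(n-1)/2) = (2 - 19)/21 = -0.809524.
Step 4: Exact two-sided p-value (enumerate n! = 5040 permutations of y under H0): p = 0.010714.
Step 5: alpha = 0.1. reject H0.

tau_b = -0.8095 (C=2, D=19), p = 0.010714, reject H0.


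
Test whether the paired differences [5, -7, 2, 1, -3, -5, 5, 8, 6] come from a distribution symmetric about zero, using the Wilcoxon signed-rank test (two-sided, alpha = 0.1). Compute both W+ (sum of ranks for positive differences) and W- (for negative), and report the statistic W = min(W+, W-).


Step 1: Drop any zero differences (none here) and take |d_i|.
|d| = [5, 7, 2, 1, 3, 5, 5, 8, 6]
Step 2: Midrank |d_i| (ties get averaged ranks).
ranks: |5|->5, |7|->8, |2|->2, |1|->1, |3|->3, |5|->5, |5|->5, |8|->9, |6|->7
Step 3: Attach original signs; sum ranks with positive sign and with negative sign.
W+ = 5 + 2 + 1 + 5 + 9 + 7 = 29
W- = 8 + 3 + 5 = 16
(Check: W+ + W- = 45 should equal n(n+1)/2 = 45.)
Step 4: Test statistic W = min(W+, W-) = 16.
Step 5: Ties in |d|, so use the tie-corrected normal approximation.
        E[W] = n(n+1)/4 = 9*10/4 = 22.5.
        Tie groups: |d|=5 (t=3); sum(t^3 - t) = 24.
        Var[W] = n(n+1)(2n+1)/24 - sum(t^3-t)/48 = 1710/24 - 24/48 = 70.75.
        z = (W - E[W]) / sqrt(Var[W]) = (16 - 22.5) / 8.4113 = -0.7728.
        Two-sided p = 2*Phi(z) = 0.439659.
Step 6: alpha = 0.1. fail to reject H0.

W+ = 29, W- = 16, W = min = 16, p = 0.439659, fail to reject H0.


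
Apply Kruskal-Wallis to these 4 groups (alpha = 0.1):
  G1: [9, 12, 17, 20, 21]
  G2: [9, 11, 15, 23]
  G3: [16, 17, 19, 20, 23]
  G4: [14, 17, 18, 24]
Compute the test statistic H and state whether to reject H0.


Step 1: Combine all N = 18 observations and assign midranks.
sorted (value, group, rank): (9,G1,1.5), (9,G2,1.5), (11,G2,3), (12,G1,4), (14,G4,5), (15,G2,6), (16,G3,7), (17,G1,9), (17,G3,9), (17,G4,9), (18,G4,11), (19,G3,12), (20,G1,13.5), (20,G3,13.5), (21,G1,15), (23,G2,16.5), (23,G3,16.5), (24,G4,18)
Step 2: Sum ranks within each group.
R_1 = 43 (n_1 = 5)
R_2 = 27 (n_2 = 4)
R_3 = 58 (n_3 = 5)
R_4 = 43 (n_4 = 4)
Step 3: H = 12/(N(N+1)) * sum(R_i^2/n_i) - 3(N+1)
     = 12/(18*19) * (43^2/5 + 27^2/4 + 58^2/5 + 43^2/4) - 3*19
     = 0.035088 * 1687.1 - 57
     = 2.196491.
Step 4: Ties present; correction factor C = 1 - 42/(18^3 - 18) = 0.992776. Corrected H = 2.196491 / 0.992776 = 2.212474.
Step 5: Under H0, H ~ chi^2(3); p-value = 0.529496.
Step 6: alpha = 0.1. fail to reject H0.

H = 2.2125, df = 3, p = 0.529496, fail to reject H0.


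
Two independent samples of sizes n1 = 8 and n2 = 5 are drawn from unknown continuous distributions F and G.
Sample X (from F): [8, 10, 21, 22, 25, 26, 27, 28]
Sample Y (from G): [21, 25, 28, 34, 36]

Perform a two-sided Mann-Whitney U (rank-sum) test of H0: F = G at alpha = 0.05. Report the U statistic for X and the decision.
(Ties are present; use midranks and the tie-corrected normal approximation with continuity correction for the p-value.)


Step 1: Combine and sort all 13 observations; assign midranks.
sorted (value, group): (8,X), (10,X), (21,X), (21,Y), (22,X), (25,X), (25,Y), (26,X), (27,X), (28,X), (28,Y), (34,Y), (36,Y)
ranks: 8->1, 10->2, 21->3.5, 21->3.5, 22->5, 25->6.5, 25->6.5, 26->8, 27->9, 28->10.5, 28->10.5, 34->12, 36->13
Step 2: Rank sum for X: R1 = 1 + 2 + 3.5 + 5 + 6.5 + 8 + 9 + 10.5 = 45.5.
Step 3: U_X = R1 - n1(n1+1)/2 = 45.5 - 8*9/2 = 45.5 - 36 = 9.5.
       U_Y = n1*n2 - U_X = 40 - 9.5 = 30.5.
Step 4: Ties are present, so use the tie-corrected normal approximation (with continuity correction) for the p-value.
Step 5: p-value = 0.141583; compare to alpha = 0.05. fail to reject H0.

U_X = 9.5, p = 0.141583, fail to reject H0 at alpha = 0.05.


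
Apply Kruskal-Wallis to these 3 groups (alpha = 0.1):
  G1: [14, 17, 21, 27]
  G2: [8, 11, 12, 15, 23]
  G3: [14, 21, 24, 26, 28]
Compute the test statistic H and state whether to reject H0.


Step 1: Combine all N = 14 observations and assign midranks.
sorted (value, group, rank): (8,G2,1), (11,G2,2), (12,G2,3), (14,G1,4.5), (14,G3,4.5), (15,G2,6), (17,G1,7), (21,G1,8.5), (21,G3,8.5), (23,G2,10), (24,G3,11), (26,G3,12), (27,G1,13), (28,G3,14)
Step 2: Sum ranks within each group.
R_1 = 33 (n_1 = 4)
R_2 = 22 (n_2 = 5)
R_3 = 50 (n_3 = 5)
Step 3: H = 12/(N(N+1)) * sum(R_i^2/n_i) - 3(N+1)
     = 12/(14*15) * (33^2/4 + 22^2/5 + 50^2/5) - 3*15
     = 0.057143 * 869.05 - 45
     = 4.660000.
Step 4: Ties present; correction factor C = 1 - 12/(14^3 - 14) = 0.995604. Corrected H = 4.660000 / 0.995604 = 4.680574.
Step 5: Under H0, H ~ chi^2(2); p-value = 0.096300.
Step 6: alpha = 0.1. reject H0.

H = 4.6806, df = 2, p = 0.096300, reject H0.


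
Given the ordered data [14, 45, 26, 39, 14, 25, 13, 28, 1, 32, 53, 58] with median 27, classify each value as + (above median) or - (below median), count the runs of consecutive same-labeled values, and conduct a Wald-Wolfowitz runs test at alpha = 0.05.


Step 1: Compute median = 27; label A = above, B = below.
Labels in order: BABABBBABAAA  (n_A = 6, n_B = 6)
Step 2: Count runs R = 8.
Step 3: Under H0 (random ordering), E[R] = 2*n_A*n_B/(n_A+n_B) + 1 = 2*6*6/12 + 1 = 7.0000.
        Var[R] = 2*n_A*n_B*(2*n_A*n_B - n_A - n_B) / ((n_A+n_B)^2 * (n_A+n_B-1)) = 4320/1584 = 2.7273.
        SD[R] = 1.6514.
Step 4: Continuity-corrected z = (R - 0.5 - E[R]) / SD[R] = (8 - 0.5 - 7.0000) / 1.6514 = 0.3028.
Step 5: Two-sided p-value via normal approximation = 2*(1 - Phi(|z|)) = 0.762069.
Step 6: alpha = 0.05. fail to reject H0.

R = 8, z = 0.3028, p = 0.762069, fail to reject H0.


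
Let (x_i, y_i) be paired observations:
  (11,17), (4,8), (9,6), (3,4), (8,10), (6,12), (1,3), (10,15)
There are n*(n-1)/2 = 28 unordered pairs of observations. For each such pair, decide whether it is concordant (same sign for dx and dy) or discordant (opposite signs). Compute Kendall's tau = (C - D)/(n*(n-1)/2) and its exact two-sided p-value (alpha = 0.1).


Step 1: Enumerate the 28 unordered pairs (i,j) with i<j and classify each by sign(x_j-x_i) * sign(y_j-y_i).
  (1,2):dx=-7,dy=-9->C; (1,3):dx=-2,dy=-11->C; (1,4):dx=-8,dy=-13->C; (1,5):dx=-3,dy=-7->C
  (1,6):dx=-5,dy=-5->C; (1,7):dx=-10,dy=-14->C; (1,8):dx=-1,dy=-2->C; (2,3):dx=+5,dy=-2->D
  (2,4):dx=-1,dy=-4->C; (2,5):dx=+4,dy=+2->C; (2,6):dx=+2,dy=+4->C; (2,7):dx=-3,dy=-5->C
  (2,8):dx=+6,dy=+7->C; (3,4):dx=-6,dy=-2->C; (3,5):dx=-1,dy=+4->D; (3,6):dx=-3,dy=+6->D
  (3,7):dx=-8,dy=-3->C; (3,8):dx=+1,dy=+9->C; (4,5):dx=+5,dy=+6->C; (4,6):dx=+3,dy=+8->C
  (4,7):dx=-2,dy=-1->C; (4,8):dx=+7,dy=+11->C; (5,6):dx=-2,dy=+2->D; (5,7):dx=-7,dy=-7->C
  (5,8):dx=+2,dy=+5->C; (6,7):dx=-5,dy=-9->C; (6,8):dx=+4,dy=+3->C; (7,8):dx=+9,dy=+12->C
Step 2: C = 24, D = 4, total pairs = 28.
Step 3: tau = (C - D)/(n(n-1)/2) = (24 - 4)/28 = 0.714286.
Step 4: Exact two-sided p-value (enumerate n! = 40320 permutations of y under H0): p = 0.014137.
Step 5: alpha = 0.1. reject H0.

tau_b = 0.7143 (C=24, D=4), p = 0.014137, reject H0.


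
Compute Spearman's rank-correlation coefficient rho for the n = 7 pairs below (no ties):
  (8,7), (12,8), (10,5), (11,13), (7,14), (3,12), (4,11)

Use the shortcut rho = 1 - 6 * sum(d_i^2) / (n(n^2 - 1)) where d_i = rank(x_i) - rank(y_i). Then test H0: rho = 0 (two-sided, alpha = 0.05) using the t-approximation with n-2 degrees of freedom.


Step 1: Rank x and y separately (midranks; no ties here).
rank(x): 8->4, 12->7, 10->5, 11->6, 7->3, 3->1, 4->2
rank(y): 7->2, 8->3, 5->1, 13->6, 14->7, 12->5, 11->4
Step 2: d_i = R_x(i) - R_y(i); compute d_i^2.
  (4-2)^2=4, (7-3)^2=16, (5-1)^2=16, (6-6)^2=0, (3-7)^2=16, (1-5)^2=16, (2-4)^2=4
sum(d^2) = 72.
Step 3: rho = 1 - 6*72 / (7*(7^2 - 1)) = 1 - 432/336 = -0.285714.
Step 4: Under H0, t = rho * sqrt((n-2)/(1-rho^2)) = -0.6667 ~ t(5).
Step 5: Two-sided p-value from the t-distribution with 5 df = 0.534509.
Step 6: alpha = 0.05. fail to reject H0.

rho = -0.2857, p = 0.534509, fail to reject H0 at alpha = 0.05.


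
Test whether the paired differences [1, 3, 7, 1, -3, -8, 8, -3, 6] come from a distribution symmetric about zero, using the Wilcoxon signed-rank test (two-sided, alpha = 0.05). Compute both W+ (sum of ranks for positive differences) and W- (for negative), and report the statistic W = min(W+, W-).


Step 1: Drop any zero differences (none here) and take |d_i|.
|d| = [1, 3, 7, 1, 3, 8, 8, 3, 6]
Step 2: Midrank |d_i| (ties get averaged ranks).
ranks: |1|->1.5, |3|->4, |7|->7, |1|->1.5, |3|->4, |8|->8.5, |8|->8.5, |3|->4, |6|->6
Step 3: Attach original signs; sum ranks with positive sign and with negative sign.
W+ = 1.5 + 4 + 7 + 1.5 + 8.5 + 6 = 28.5
W- = 4 + 8.5 + 4 = 16.5
(Check: W+ + W- = 45 should equal n(n+1)/2 = 45.)
Step 4: Test statistic W = min(W+, W-) = 16.5.
Step 5: Ties in |d|, so use the tie-corrected normal approximation.
        E[W] = n(n+1)/4 = 9*10/4 = 22.5.
        Tie groups: |d|=1 (t=2), |d|=3 (t=3), |d|=8 (t=2); sum(t^3 - t) = 36.
        Var[W] = n(n+1)(2n+1)/24 - sum(t^3-t)/48 = 1710/24 - 36/48 = 70.5.
        z = (W - E[W]) / sqrt(Var[W]) = (16.5 - 22.5) / 8.3964 = -0.7146.
        Two-sided p = 2*Phi(z) = 0.474863.
Step 6: alpha = 0.05. fail to reject H0.

W+ = 28.5, W- = 16.5, W = min = 16.5, p = 0.474863, fail to reject H0.


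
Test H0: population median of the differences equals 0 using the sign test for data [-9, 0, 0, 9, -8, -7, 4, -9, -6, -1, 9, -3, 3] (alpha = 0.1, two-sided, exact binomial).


Step 1: Discard zero differences. Original n = 13; n_eff = number of nonzero differences = 11.
Nonzero differences (with sign): -9, +9, -8, -7, +4, -9, -6, -1, +9, -3, +3
Step 2: Count signs: positive = 4, negative = 7.
Step 3: Under H0: P(positive) = 0.5, so the number of positives S ~ Bin(11, 0.5).
Step 4: Two-sided exact p-value = sum of Bin(11,0.5) probabilities at or below the observed probability = 0.548828.
Step 5: alpha = 0.1. fail to reject H0.

n_eff = 11, pos = 4, neg = 7, p = 0.548828, fail to reject H0.


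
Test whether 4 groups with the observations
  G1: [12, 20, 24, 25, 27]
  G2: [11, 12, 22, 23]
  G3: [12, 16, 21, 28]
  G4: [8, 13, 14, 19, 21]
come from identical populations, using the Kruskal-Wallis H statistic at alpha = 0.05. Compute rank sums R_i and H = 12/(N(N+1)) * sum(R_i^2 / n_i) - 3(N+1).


Step 1: Combine all N = 18 observations and assign midranks.
sorted (value, group, rank): (8,G4,1), (11,G2,2), (12,G1,4), (12,G2,4), (12,G3,4), (13,G4,6), (14,G4,7), (16,G3,8), (19,G4,9), (20,G1,10), (21,G3,11.5), (21,G4,11.5), (22,G2,13), (23,G2,14), (24,G1,15), (25,G1,16), (27,G1,17), (28,G3,18)
Step 2: Sum ranks within each group.
R_1 = 62 (n_1 = 5)
R_2 = 33 (n_2 = 4)
R_3 = 41.5 (n_3 = 4)
R_4 = 34.5 (n_4 = 5)
Step 3: H = 12/(N(N+1)) * sum(R_i^2/n_i) - 3(N+1)
     = 12/(18*19) * (62^2/5 + 33^2/4 + 41.5^2/4 + 34.5^2/5) - 3*19
     = 0.035088 * 1709.66 - 57
     = 2.988158.
Step 4: Ties present; correction factor C = 1 - 30/(18^3 - 18) = 0.994840. Corrected H = 2.988158 / 0.994840 = 3.003657.
Step 5: Under H0, H ~ chi^2(3); p-value = 0.391062.
Step 6: alpha = 0.05. fail to reject H0.

H = 3.0037, df = 3, p = 0.391062, fail to reject H0.


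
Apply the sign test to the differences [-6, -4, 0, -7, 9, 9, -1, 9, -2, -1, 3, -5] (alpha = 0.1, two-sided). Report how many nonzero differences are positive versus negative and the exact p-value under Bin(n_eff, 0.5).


Step 1: Discard zero differences. Original n = 12; n_eff = number of nonzero differences = 11.
Nonzero differences (with sign): -6, -4, -7, +9, +9, -1, +9, -2, -1, +3, -5
Step 2: Count signs: positive = 4, negative = 7.
Step 3: Under H0: P(positive) = 0.5, so the number of positives S ~ Bin(11, 0.5).
Step 4: Two-sided exact p-value = sum of Bin(11,0.5) probabilities at or below the observed probability = 0.548828.
Step 5: alpha = 0.1. fail to reject H0.

n_eff = 11, pos = 4, neg = 7, p = 0.548828, fail to reject H0.


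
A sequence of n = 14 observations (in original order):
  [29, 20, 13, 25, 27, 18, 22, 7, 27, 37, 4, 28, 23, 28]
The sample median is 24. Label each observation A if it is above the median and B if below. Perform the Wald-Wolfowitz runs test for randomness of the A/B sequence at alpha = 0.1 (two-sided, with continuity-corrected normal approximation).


Step 1: Compute median = 24; label A = above, B = below.
Labels in order: ABBAABBBAABABA  (n_A = 7, n_B = 7)
Step 2: Count runs R = 9.
Step 3: Under H0 (random ordering), E[R] = 2*n_A*n_B/(n_A+n_B) + 1 = 2*7*7/14 + 1 = 8.0000.
        Var[R] = 2*n_A*n_B*(2*n_A*n_B - n_A - n_B) / ((n_A+n_B)^2 * (n_A+n_B-1)) = 8232/2548 = 3.2308.
        SD[R] = 1.7974.
Step 4: Continuity-corrected z = (R - 0.5 - E[R]) / SD[R] = (9 - 0.5 - 8.0000) / 1.7974 = 0.2782.
Step 5: Two-sided p-value via normal approximation = 2*(1 - Phi(|z|)) = 0.780879.
Step 6: alpha = 0.1. fail to reject H0.

R = 9, z = 0.2782, p = 0.780879, fail to reject H0.


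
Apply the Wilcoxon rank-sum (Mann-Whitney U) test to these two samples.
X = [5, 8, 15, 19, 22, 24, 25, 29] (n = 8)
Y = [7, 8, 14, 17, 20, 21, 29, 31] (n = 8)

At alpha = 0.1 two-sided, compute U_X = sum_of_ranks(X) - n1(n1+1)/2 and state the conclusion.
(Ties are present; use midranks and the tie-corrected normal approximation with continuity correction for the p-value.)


Step 1: Combine and sort all 16 observations; assign midranks.
sorted (value, group): (5,X), (7,Y), (8,X), (8,Y), (14,Y), (15,X), (17,Y), (19,X), (20,Y), (21,Y), (22,X), (24,X), (25,X), (29,X), (29,Y), (31,Y)
ranks: 5->1, 7->2, 8->3.5, 8->3.5, 14->5, 15->6, 17->7, 19->8, 20->9, 21->10, 22->11, 24->12, 25->13, 29->14.5, 29->14.5, 31->16
Step 2: Rank sum for X: R1 = 1 + 3.5 + 6 + 8 + 11 + 12 + 13 + 14.5 = 69.
Step 3: U_X = R1 - n1(n1+1)/2 = 69 - 8*9/2 = 69 - 36 = 33.
       U_Y = n1*n2 - U_X = 64 - 33 = 31.
Step 4: Ties are present, so use the tie-corrected normal approximation (with continuity correction) for the p-value.
Step 5: p-value = 0.958060; compare to alpha = 0.1. fail to reject H0.

U_X = 33, p = 0.958060, fail to reject H0 at alpha = 0.1.


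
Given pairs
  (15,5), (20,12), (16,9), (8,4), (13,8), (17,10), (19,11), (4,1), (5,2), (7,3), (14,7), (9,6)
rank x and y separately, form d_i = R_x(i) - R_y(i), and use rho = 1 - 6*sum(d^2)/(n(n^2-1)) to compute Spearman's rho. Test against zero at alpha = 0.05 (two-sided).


Step 1: Rank x and y separately (midranks; no ties here).
rank(x): 15->8, 20->12, 16->9, 8->4, 13->6, 17->10, 19->11, 4->1, 5->2, 7->3, 14->7, 9->5
rank(y): 5->5, 12->12, 9->9, 4->4, 8->8, 10->10, 11->11, 1->1, 2->2, 3->3, 7->7, 6->6
Step 2: d_i = R_x(i) - R_y(i); compute d_i^2.
  (8-5)^2=9, (12-12)^2=0, (9-9)^2=0, (4-4)^2=0, (6-8)^2=4, (10-10)^2=0, (11-11)^2=0, (1-1)^2=0, (2-2)^2=0, (3-3)^2=0, (7-7)^2=0, (5-6)^2=1
sum(d^2) = 14.
Step 3: rho = 1 - 6*14 / (12*(12^2 - 1)) = 1 - 84/1716 = 0.951049.
Step 4: Under H0, t = rho * sqrt((n-2)/(1-rho^2)) = 9.7317 ~ t(10).
Step 5: Two-sided p-value from the t-distribution with 10 df = 0.000002.
Step 6: alpha = 0.05. reject H0.

rho = 0.9510, p = 0.000002, reject H0 at alpha = 0.05.


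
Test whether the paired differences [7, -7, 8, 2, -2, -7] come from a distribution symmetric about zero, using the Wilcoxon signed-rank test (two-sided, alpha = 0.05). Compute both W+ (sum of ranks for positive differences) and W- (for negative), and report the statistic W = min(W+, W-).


Step 1: Drop any zero differences (none here) and take |d_i|.
|d| = [7, 7, 8, 2, 2, 7]
Step 2: Midrank |d_i| (ties get averaged ranks).
ranks: |7|->4, |7|->4, |8|->6, |2|->1.5, |2|->1.5, |7|->4
Step 3: Attach original signs; sum ranks with positive sign and with negative sign.
W+ = 4 + 6 + 1.5 = 11.5
W- = 4 + 1.5 + 4 = 9.5
(Check: W+ + W- = 21 should equal n(n+1)/2 = 21.)
Step 4: Test statistic W = min(W+, W-) = 9.5.
Step 5: Ties in |d|, so use the tie-corrected normal approximation.
        E[W] = n(n+1)/4 = 6*7/4 = 10.5.
        Tie groups: |d|=2 (t=2), |d|=7 (t=3); sum(t^3 - t) = 30.
        Var[W] = n(n+1)(2n+1)/24 - sum(t^3-t)/48 = 546/24 - 30/48 = 22.125.
        z = (W - E[W]) / sqrt(Var[W]) = (9.5 - 10.5) / 4.7037 = -0.2126.
        Two-sided p = 2*Phi(z) = 0.831641.
Step 6: alpha = 0.05. fail to reject H0.

W+ = 11.5, W- = 9.5, W = min = 9.5, p = 0.831641, fail to reject H0.
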